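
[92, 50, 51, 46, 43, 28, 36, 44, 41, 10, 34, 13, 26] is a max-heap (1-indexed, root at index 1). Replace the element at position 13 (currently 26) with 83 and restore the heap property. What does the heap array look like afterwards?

[92, 50, 83, 46, 43, 51, 36, 44, 41, 10, 34, 13, 28]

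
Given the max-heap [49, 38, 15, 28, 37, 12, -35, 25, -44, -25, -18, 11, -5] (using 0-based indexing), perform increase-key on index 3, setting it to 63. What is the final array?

set index 3 from 28 to 63 → [49, 38, 15, 63, 37, 12, -35, 25, -44, -25, -18, 11, -5]
63 > parent 38 at index 1, swap → [49, 63, 15, 38, 37, 12, -35, 25, -44, -25, -18, 11, -5]
63 > parent 49 at index 0, swap → [63, 49, 15, 38, 37, 12, -35, 25, -44, -25, -18, 11, -5]

[63, 49, 15, 38, 37, 12, -35, 25, -44, -25, -18, 11, -5]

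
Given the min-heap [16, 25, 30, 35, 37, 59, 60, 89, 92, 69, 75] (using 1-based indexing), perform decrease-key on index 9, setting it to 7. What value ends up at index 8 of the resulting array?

set index 9 from 92 to 7 → [16, 25, 30, 35, 37, 59, 60, 89, 7, 69, 75]
7 < parent 35 at index 4, swap → [16, 25, 30, 7, 37, 59, 60, 89, 35, 69, 75]
7 < parent 25 at index 2, swap → [16, 7, 30, 25, 37, 59, 60, 89, 35, 69, 75]
7 < parent 16 at index 1, swap → [7, 16, 30, 25, 37, 59, 60, 89, 35, 69, 75]
resulting array: [7, 16, 30, 25, 37, 59, 60, 89, 35, 69, 75]

89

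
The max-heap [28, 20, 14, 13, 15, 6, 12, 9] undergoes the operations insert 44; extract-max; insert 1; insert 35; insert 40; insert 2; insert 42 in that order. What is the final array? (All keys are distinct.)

[42, 35, 40, 13, 28, 14, 12, 9, 1, 15, 20, 2, 6]

insert 44:
  append 44 at index 8 → [28, 20, 14, 13, 15, 6, 12, 9, 44]
  44 > parent 13 at index 3, swap → [28, 20, 14, 44, 15, 6, 12, 9, 13]
  44 > parent 20 at index 1, swap → [28, 44, 14, 20, 15, 6, 12, 9, 13]
  44 > parent 28 at index 0, swap → [44, 28, 14, 20, 15, 6, 12, 9, 13]
extract-max → returns 44:
  remove root 44; move last element 13 to root → [13, 28, 14, 20, 15, 6, 12, 9]
  13 vs larger child 28 at index 1, swap → [28, 13, 14, 20, 15, 6, 12, 9]
  13 vs larger child 20 at index 3, swap → [28, 20, 14, 13, 15, 6, 12, 9]
insert 1:
  append 1 at index 8 → [28, 20, 14, 13, 15, 6, 12, 9, 1] (no swap needed)
insert 35:
  append 35 at index 9 → [28, 20, 14, 13, 15, 6, 12, 9, 1, 35]
  35 > parent 15 at index 4, swap → [28, 20, 14, 13, 35, 6, 12, 9, 1, 15]
  35 > parent 20 at index 1, swap → [28, 35, 14, 13, 20, 6, 12, 9, 1, 15]
  35 > parent 28 at index 0, swap → [35, 28, 14, 13, 20, 6, 12, 9, 1, 15]
insert 40:
  append 40 at index 10 → [35, 28, 14, 13, 20, 6, 12, 9, 1, 15, 40]
  40 > parent 20 at index 4, swap → [35, 28, 14, 13, 40, 6, 12, 9, 1, 15, 20]
  40 > parent 28 at index 1, swap → [35, 40, 14, 13, 28, 6, 12, 9, 1, 15, 20]
  40 > parent 35 at index 0, swap → [40, 35, 14, 13, 28, 6, 12, 9, 1, 15, 20]
insert 2:
  append 2 at index 11 → [40, 35, 14, 13, 28, 6, 12, 9, 1, 15, 20, 2] (no swap needed)
insert 42:
  append 42 at index 12 → [40, 35, 14, 13, 28, 6, 12, 9, 1, 15, 20, 2, 42]
  42 > parent 6 at index 5, swap → [40, 35, 14, 13, 28, 42, 12, 9, 1, 15, 20, 2, 6]
  42 > parent 14 at index 2, swap → [40, 35, 42, 13, 28, 14, 12, 9, 1, 15, 20, 2, 6]
  42 > parent 40 at index 0, swap → [42, 35, 40, 13, 28, 14, 12, 9, 1, 15, 20, 2, 6]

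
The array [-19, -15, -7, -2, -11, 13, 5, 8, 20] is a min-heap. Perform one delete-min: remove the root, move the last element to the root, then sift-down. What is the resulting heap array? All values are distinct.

remove root -19; move last element 20 to root → [20, -15, -7, -2, -11, 13, 5, 8]
20 vs smaller child -15 at index 1, swap → [-15, 20, -7, -2, -11, 13, 5, 8]
20 vs smaller child -11 at index 4, swap → [-15, -11, -7, -2, 20, 13, 5, 8]

[-15, -11, -7, -2, 20, 13, 5, 8]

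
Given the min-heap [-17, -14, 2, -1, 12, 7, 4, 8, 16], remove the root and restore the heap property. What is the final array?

[-14, -1, 2, 8, 12, 7, 4, 16]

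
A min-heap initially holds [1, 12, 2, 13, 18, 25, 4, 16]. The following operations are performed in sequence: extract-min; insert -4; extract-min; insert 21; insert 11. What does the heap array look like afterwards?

[2, 11, 4, 12, 18, 25, 16, 21, 13]

extract-min → returns 1:
  remove root 1; move last element 16 to root → [16, 12, 2, 13, 18, 25, 4]
  16 vs smaller child 2 at index 2, swap → [2, 12, 16, 13, 18, 25, 4]
  16 vs smaller child 4 at index 6, swap → [2, 12, 4, 13, 18, 25, 16]
insert -4:
  append -4 at index 7 → [2, 12, 4, 13, 18, 25, 16, -4]
  -4 < parent 13 at index 3, swap → [2, 12, 4, -4, 18, 25, 16, 13]
  -4 < parent 12 at index 1, swap → [2, -4, 4, 12, 18, 25, 16, 13]
  -4 < parent 2 at index 0, swap → [-4, 2, 4, 12, 18, 25, 16, 13]
extract-min → returns -4:
  remove root -4; move last element 13 to root → [13, 2, 4, 12, 18, 25, 16]
  13 vs smaller child 2 at index 1, swap → [2, 13, 4, 12, 18, 25, 16]
  13 vs smaller child 12 at index 3, swap → [2, 12, 4, 13, 18, 25, 16]
insert 21:
  append 21 at index 7 → [2, 12, 4, 13, 18, 25, 16, 21] (no swap needed)
insert 11:
  append 11 at index 8 → [2, 12, 4, 13, 18, 25, 16, 21, 11]
  11 < parent 13 at index 3, swap → [2, 12, 4, 11, 18, 25, 16, 21, 13]
  11 < parent 12 at index 1, swap → [2, 11, 4, 12, 18, 25, 16, 21, 13]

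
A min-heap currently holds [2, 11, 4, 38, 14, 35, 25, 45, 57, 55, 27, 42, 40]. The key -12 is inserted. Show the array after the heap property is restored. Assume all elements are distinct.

[-12, 11, 2, 38, 14, 35, 4, 45, 57, 55, 27, 42, 40, 25]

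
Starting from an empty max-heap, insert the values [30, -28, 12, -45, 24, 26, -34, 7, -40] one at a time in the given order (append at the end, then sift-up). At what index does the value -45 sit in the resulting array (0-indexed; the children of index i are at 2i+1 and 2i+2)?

Insert 30:
  append 30 at index 0 → [30] (no swap needed)
Insert -28:
  append -28 at index 1 → [30, -28] (no swap needed)
Insert 12:
  append 12 at index 2 → [30, -28, 12] (no swap needed)
Insert -45:
  append -45 at index 3 → [30, -28, 12, -45] (no swap needed)
Insert 24:
  append 24 at index 4 → [30, -28, 12, -45, 24]
  24 > parent -28 at index 1, swap → [30, 24, 12, -45, -28]
Insert 26:
  append 26 at index 5 → [30, 24, 12, -45, -28, 26]
  26 > parent 12 at index 2, swap → [30, 24, 26, -45, -28, 12]
Insert -34:
  append -34 at index 6 → [30, 24, 26, -45, -28, 12, -34] (no swap needed)
Insert 7:
  append 7 at index 7 → [30, 24, 26, -45, -28, 12, -34, 7]
  7 > parent -45 at index 3, swap → [30, 24, 26, 7, -28, 12, -34, -45]
Insert -40:
  append -40 at index 8 → [30, 24, 26, 7, -28, 12, -34, -45, -40] (no swap needed)
resulting array: [30, 24, 26, 7, -28, 12, -34, -45, -40]

7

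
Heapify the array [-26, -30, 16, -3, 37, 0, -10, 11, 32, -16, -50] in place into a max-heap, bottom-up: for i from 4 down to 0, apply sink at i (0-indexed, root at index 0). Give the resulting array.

sift down from index 4: already satisfies heap property
sift down from index 3:
  -3 vs larger child 32 at index 8, swap → [-26, -30, 16, 32, 37, 0, -10, 11, -3, -16, -50]
sift down from index 2: already satisfies heap property
sift down from index 1:
  -30 vs larger child 37 at index 4, swap → [-26, 37, 16, 32, -30, 0, -10, 11, -3, -16, -50]
  -30 vs larger child -16 at index 9, swap → [-26, 37, 16, 32, -16, 0, -10, 11, -3, -30, -50]
sift down from index 0:
  -26 vs larger child 37 at index 1, swap → [37, -26, 16, 32, -16, 0, -10, 11, -3, -30, -50]
  -26 vs larger child 32 at index 3, swap → [37, 32, 16, -26, -16, 0, -10, 11, -3, -30, -50]
  -26 vs larger child 11 at index 7, swap → [37, 32, 16, 11, -16, 0, -10, -26, -3, -30, -50]

[37, 32, 16, 11, -16, 0, -10, -26, -3, -30, -50]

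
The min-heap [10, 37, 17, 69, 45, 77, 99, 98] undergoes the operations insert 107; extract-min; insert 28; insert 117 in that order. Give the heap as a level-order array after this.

insert 107:
  append 107 at index 8 → [10, 37, 17, 69, 45, 77, 99, 98, 107] (no swap needed)
extract-min → returns 10:
  remove root 10; move last element 107 to root → [107, 37, 17, 69, 45, 77, 99, 98]
  107 vs smaller child 17 at index 2, swap → [17, 37, 107, 69, 45, 77, 99, 98]
  107 vs smaller child 77 at index 5, swap → [17, 37, 77, 69, 45, 107, 99, 98]
insert 28:
  append 28 at index 8 → [17, 37, 77, 69, 45, 107, 99, 98, 28]
  28 < parent 69 at index 3, swap → [17, 37, 77, 28, 45, 107, 99, 98, 69]
  28 < parent 37 at index 1, swap → [17, 28, 77, 37, 45, 107, 99, 98, 69]
insert 117:
  append 117 at index 9 → [17, 28, 77, 37, 45, 107, 99, 98, 69, 117] (no swap needed)

[17, 28, 77, 37, 45, 107, 99, 98, 69, 117]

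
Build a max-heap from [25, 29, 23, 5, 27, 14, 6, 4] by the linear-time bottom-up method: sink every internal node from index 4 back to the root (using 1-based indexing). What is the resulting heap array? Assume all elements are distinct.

[29, 27, 23, 5, 25, 14, 6, 4]

sift down from index 4: already satisfies heap property
sift down from index 3: already satisfies heap property
sift down from index 2: already satisfies heap property
sift down from index 1:
  25 vs larger child 29 at index 2, swap → [29, 25, 23, 5, 27, 14, 6, 4]
  25 vs larger child 27 at index 5, swap → [29, 27, 23, 5, 25, 14, 6, 4]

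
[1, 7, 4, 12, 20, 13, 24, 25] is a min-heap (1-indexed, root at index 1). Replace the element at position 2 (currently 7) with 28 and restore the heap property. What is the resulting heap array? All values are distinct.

set index 2 from 7 to 28 → [1, 28, 4, 12, 20, 13, 24, 25]
28 vs smaller child 12 at index 4, swap → [1, 12, 4, 28, 20, 13, 24, 25]
28 vs only child 25 at index 8, swap → [1, 12, 4, 25, 20, 13, 24, 28]

[1, 12, 4, 25, 20, 13, 24, 28]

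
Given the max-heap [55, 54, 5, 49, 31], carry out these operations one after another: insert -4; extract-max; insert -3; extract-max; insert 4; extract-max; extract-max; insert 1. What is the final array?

[5, 4, -3, -4, 1]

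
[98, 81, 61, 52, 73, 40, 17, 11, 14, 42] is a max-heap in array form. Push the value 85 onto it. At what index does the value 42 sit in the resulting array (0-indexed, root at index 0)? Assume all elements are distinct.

append 85 at index 10 → [98, 81, 61, 52, 73, 40, 17, 11, 14, 42, 85]
85 > parent 73 at index 4, swap → [98, 81, 61, 52, 85, 40, 17, 11, 14, 42, 73]
85 > parent 81 at index 1, swap → [98, 85, 61, 52, 81, 40, 17, 11, 14, 42, 73]
resulting array: [98, 85, 61, 52, 81, 40, 17, 11, 14, 42, 73]

9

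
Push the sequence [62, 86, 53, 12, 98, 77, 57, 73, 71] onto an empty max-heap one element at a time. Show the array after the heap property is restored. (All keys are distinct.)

[98, 86, 77, 73, 62, 53, 57, 12, 71]

Insert 62:
  append 62 at index 0 → [62] (no swap needed)
Insert 86:
  append 86 at index 1 → [62, 86]
  86 > parent 62 at index 0, swap → [86, 62]
Insert 53:
  append 53 at index 2 → [86, 62, 53] (no swap needed)
Insert 12:
  append 12 at index 3 → [86, 62, 53, 12] (no swap needed)
Insert 98:
  append 98 at index 4 → [86, 62, 53, 12, 98]
  98 > parent 62 at index 1, swap → [86, 98, 53, 12, 62]
  98 > parent 86 at index 0, swap → [98, 86, 53, 12, 62]
Insert 77:
  append 77 at index 5 → [98, 86, 53, 12, 62, 77]
  77 > parent 53 at index 2, swap → [98, 86, 77, 12, 62, 53]
Insert 57:
  append 57 at index 6 → [98, 86, 77, 12, 62, 53, 57] (no swap needed)
Insert 73:
  append 73 at index 7 → [98, 86, 77, 12, 62, 53, 57, 73]
  73 > parent 12 at index 3, swap → [98, 86, 77, 73, 62, 53, 57, 12]
Insert 71:
  append 71 at index 8 → [98, 86, 77, 73, 62, 53, 57, 12, 71] (no swap needed)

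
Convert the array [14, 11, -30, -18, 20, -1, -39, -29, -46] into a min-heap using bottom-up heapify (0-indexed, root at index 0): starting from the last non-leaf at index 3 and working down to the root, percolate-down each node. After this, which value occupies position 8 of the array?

sift down from index 3:
  -18 vs smaller child -46 at index 8, swap → [14, 11, -30, -46, 20, -1, -39, -29, -18]
sift down from index 2:
  -30 vs smaller child -39 at index 6, swap → [14, 11, -39, -46, 20, -1, -30, -29, -18]
sift down from index 1:
  11 vs smaller child -46 at index 3, swap → [14, -46, -39, 11, 20, -1, -30, -29, -18]
  11 vs smaller child -29 at index 7, swap → [14, -46, -39, -29, 20, -1, -30, 11, -18]
sift down from index 0:
  14 vs smaller child -46 at index 1, swap → [-46, 14, -39, -29, 20, -1, -30, 11, -18]
  14 vs smaller child -29 at index 3, swap → [-46, -29, -39, 14, 20, -1, -30, 11, -18]
  14 vs smaller child -18 at index 8, swap → [-46, -29, -39, -18, 20, -1, -30, 11, 14]
resulting array: [-46, -29, -39, -18, 20, -1, -30, 11, 14]

14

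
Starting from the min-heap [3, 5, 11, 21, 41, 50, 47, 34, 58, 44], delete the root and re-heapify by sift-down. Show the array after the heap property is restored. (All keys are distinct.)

[5, 21, 11, 34, 41, 50, 47, 44, 58]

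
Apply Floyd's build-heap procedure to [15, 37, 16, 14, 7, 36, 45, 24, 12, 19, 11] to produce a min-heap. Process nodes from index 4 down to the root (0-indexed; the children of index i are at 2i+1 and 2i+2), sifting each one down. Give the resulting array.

[7, 11, 16, 12, 15, 36, 45, 24, 14, 19, 37]

sift down from index 4: already satisfies heap property
sift down from index 3:
  14 vs smaller child 12 at index 8, swap → [15, 37, 16, 12, 7, 36, 45, 24, 14, 19, 11]
sift down from index 2: already satisfies heap property
sift down from index 1:
  37 vs smaller child 7 at index 4, swap → [15, 7, 16, 12, 37, 36, 45, 24, 14, 19, 11]
  37 vs smaller child 11 at index 10, swap → [15, 7, 16, 12, 11, 36, 45, 24, 14, 19, 37]
sift down from index 0:
  15 vs smaller child 7 at index 1, swap → [7, 15, 16, 12, 11, 36, 45, 24, 14, 19, 37]
  15 vs smaller child 11 at index 4, swap → [7, 11, 16, 12, 15, 36, 45, 24, 14, 19, 37]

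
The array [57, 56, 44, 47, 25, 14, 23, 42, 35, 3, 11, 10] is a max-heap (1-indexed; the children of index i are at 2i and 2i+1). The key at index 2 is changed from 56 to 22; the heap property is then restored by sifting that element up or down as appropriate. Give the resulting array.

[57, 47, 44, 42, 25, 14, 23, 22, 35, 3, 11, 10]

set index 2 from 56 to 22 → [57, 22, 44, 47, 25, 14, 23, 42, 35, 3, 11, 10]
22 vs larger child 47 at index 4, swap → [57, 47, 44, 22, 25, 14, 23, 42, 35, 3, 11, 10]
22 vs larger child 42 at index 8, swap → [57, 47, 44, 42, 25, 14, 23, 22, 35, 3, 11, 10]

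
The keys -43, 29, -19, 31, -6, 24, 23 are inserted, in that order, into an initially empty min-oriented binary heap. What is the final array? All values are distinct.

Insert -43:
  append -43 at index 0 → [-43] (no swap needed)
Insert 29:
  append 29 at index 1 → [-43, 29] (no swap needed)
Insert -19:
  append -19 at index 2 → [-43, 29, -19] (no swap needed)
Insert 31:
  append 31 at index 3 → [-43, 29, -19, 31] (no swap needed)
Insert -6:
  append -6 at index 4 → [-43, 29, -19, 31, -6]
  -6 < parent 29 at index 1, swap → [-43, -6, -19, 31, 29]
Insert 24:
  append 24 at index 5 → [-43, -6, -19, 31, 29, 24] (no swap needed)
Insert 23:
  append 23 at index 6 → [-43, -6, -19, 31, 29, 24, 23] (no swap needed)

[-43, -6, -19, 31, 29, 24, 23]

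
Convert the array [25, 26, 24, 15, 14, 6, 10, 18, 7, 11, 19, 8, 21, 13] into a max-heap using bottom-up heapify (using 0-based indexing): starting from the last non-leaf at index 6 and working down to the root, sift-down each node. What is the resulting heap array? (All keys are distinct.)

sift down from index 6:
  10 vs only child 13 at index 13, swap → [25, 26, 24, 15, 14, 6, 13, 18, 7, 11, 19, 8, 21, 10]
sift down from index 5:
  6 vs larger child 21 at index 12, swap → [25, 26, 24, 15, 14, 21, 13, 18, 7, 11, 19, 8, 6, 10]
sift down from index 4:
  14 vs larger child 19 at index 10, swap → [25, 26, 24, 15, 19, 21, 13, 18, 7, 11, 14, 8, 6, 10]
sift down from index 3:
  15 vs larger child 18 at index 7, swap → [25, 26, 24, 18, 19, 21, 13, 15, 7, 11, 14, 8, 6, 10]
sift down from index 2: already satisfies heap property
sift down from index 1: already satisfies heap property
sift down from index 0:
  25 vs larger child 26 at index 1, swap → [26, 25, 24, 18, 19, 21, 13, 15, 7, 11, 14, 8, 6, 10]

[26, 25, 24, 18, 19, 21, 13, 15, 7, 11, 14, 8, 6, 10]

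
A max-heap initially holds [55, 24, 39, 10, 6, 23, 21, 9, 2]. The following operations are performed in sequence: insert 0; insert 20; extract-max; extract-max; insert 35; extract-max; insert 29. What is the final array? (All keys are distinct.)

[29, 24, 23, 10, 20, 6, 21, 9, 2, 0]

insert 0:
  append 0 at index 9 → [55, 24, 39, 10, 6, 23, 21, 9, 2, 0] (no swap needed)
insert 20:
  append 20 at index 10 → [55, 24, 39, 10, 6, 23, 21, 9, 2, 0, 20]
  20 > parent 6 at index 4, swap → [55, 24, 39, 10, 20, 23, 21, 9, 2, 0, 6]
extract-max → returns 55:
  remove root 55; move last element 6 to root → [6, 24, 39, 10, 20, 23, 21, 9, 2, 0]
  6 vs larger child 39 at index 2, swap → [39, 24, 6, 10, 20, 23, 21, 9, 2, 0]
  6 vs larger child 23 at index 5, swap → [39, 24, 23, 10, 20, 6, 21, 9, 2, 0]
extract-max → returns 39:
  remove root 39; move last element 0 to root → [0, 24, 23, 10, 20, 6, 21, 9, 2]
  0 vs larger child 24 at index 1, swap → [24, 0, 23, 10, 20, 6, 21, 9, 2]
  0 vs larger child 20 at index 4, swap → [24, 20, 23, 10, 0, 6, 21, 9, 2]
insert 35:
  append 35 at index 9 → [24, 20, 23, 10, 0, 6, 21, 9, 2, 35]
  35 > parent 0 at index 4, swap → [24, 20, 23, 10, 35, 6, 21, 9, 2, 0]
  35 > parent 20 at index 1, swap → [24, 35, 23, 10, 20, 6, 21, 9, 2, 0]
  35 > parent 24 at index 0, swap → [35, 24, 23, 10, 20, 6, 21, 9, 2, 0]
extract-max → returns 35:
  remove root 35; move last element 0 to root → [0, 24, 23, 10, 20, 6, 21, 9, 2]
  0 vs larger child 24 at index 1, swap → [24, 0, 23, 10, 20, 6, 21, 9, 2]
  0 vs larger child 20 at index 4, swap → [24, 20, 23, 10, 0, 6, 21, 9, 2]
insert 29:
  append 29 at index 9 → [24, 20, 23, 10, 0, 6, 21, 9, 2, 29]
  29 > parent 0 at index 4, swap → [24, 20, 23, 10, 29, 6, 21, 9, 2, 0]
  29 > parent 20 at index 1, swap → [24, 29, 23, 10, 20, 6, 21, 9, 2, 0]
  29 > parent 24 at index 0, swap → [29, 24, 23, 10, 20, 6, 21, 9, 2, 0]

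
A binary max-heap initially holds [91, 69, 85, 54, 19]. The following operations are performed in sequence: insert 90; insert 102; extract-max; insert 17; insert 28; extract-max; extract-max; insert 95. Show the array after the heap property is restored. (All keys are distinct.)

insert 90:
  append 90 at index 5 → [91, 69, 85, 54, 19, 90]
  90 > parent 85 at index 2, swap → [91, 69, 90, 54, 19, 85]
insert 102:
  append 102 at index 6 → [91, 69, 90, 54, 19, 85, 102]
  102 > parent 90 at index 2, swap → [91, 69, 102, 54, 19, 85, 90]
  102 > parent 91 at index 0, swap → [102, 69, 91, 54, 19, 85, 90]
extract-max → returns 102:
  remove root 102; move last element 90 to root → [90, 69, 91, 54, 19, 85]
  90 vs larger child 91 at index 2, swap → [91, 69, 90, 54, 19, 85]
insert 17:
  append 17 at index 6 → [91, 69, 90, 54, 19, 85, 17] (no swap needed)
insert 28:
  append 28 at index 7 → [91, 69, 90, 54, 19, 85, 17, 28] (no swap needed)
extract-max → returns 91:
  remove root 91; move last element 28 to root → [28, 69, 90, 54, 19, 85, 17]
  28 vs larger child 90 at index 2, swap → [90, 69, 28, 54, 19, 85, 17]
  28 vs larger child 85 at index 5, swap → [90, 69, 85, 54, 19, 28, 17]
extract-max → returns 90:
  remove root 90; move last element 17 to root → [17, 69, 85, 54, 19, 28]
  17 vs larger child 85 at index 2, swap → [85, 69, 17, 54, 19, 28]
  17 vs only child 28 at index 5, swap → [85, 69, 28, 54, 19, 17]
insert 95:
  append 95 at index 6 → [85, 69, 28, 54, 19, 17, 95]
  95 > parent 28 at index 2, swap → [85, 69, 95, 54, 19, 17, 28]
  95 > parent 85 at index 0, swap → [95, 69, 85, 54, 19, 17, 28]

[95, 69, 85, 54, 19, 17, 28]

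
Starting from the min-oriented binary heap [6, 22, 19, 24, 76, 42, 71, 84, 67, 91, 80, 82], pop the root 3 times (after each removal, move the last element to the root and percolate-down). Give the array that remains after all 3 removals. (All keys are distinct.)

[24, 67, 42, 80, 76, 82, 71, 84, 91]

extract-min #1 returns 6:
  remove root 6; move last element 82 to root → [82, 22, 19, 24, 76, 42, 71, 84, 67, 91, 80]
  82 vs smaller child 19 at index 2, swap → [19, 22, 82, 24, 76, 42, 71, 84, 67, 91, 80]
  82 vs smaller child 42 at index 5, swap → [19, 22, 42, 24, 76, 82, 71, 84, 67, 91, 80]
extract-min #2 returns 19:
  remove root 19; move last element 80 to root → [80, 22, 42, 24, 76, 82, 71, 84, 67, 91]
  80 vs smaller child 22 at index 1, swap → [22, 80, 42, 24, 76, 82, 71, 84, 67, 91]
  80 vs smaller child 24 at index 3, swap → [22, 24, 42, 80, 76, 82, 71, 84, 67, 91]
  80 vs smaller child 67 at index 8, swap → [22, 24, 42, 67, 76, 82, 71, 84, 80, 91]
extract-min #3 returns 22:
  remove root 22; move last element 91 to root → [91, 24, 42, 67, 76, 82, 71, 84, 80]
  91 vs smaller child 24 at index 1, swap → [24, 91, 42, 67, 76, 82, 71, 84, 80]
  91 vs smaller child 67 at index 3, swap → [24, 67, 42, 91, 76, 82, 71, 84, 80]
  91 vs smaller child 80 at index 8, swap → [24, 67, 42, 80, 76, 82, 71, 84, 91]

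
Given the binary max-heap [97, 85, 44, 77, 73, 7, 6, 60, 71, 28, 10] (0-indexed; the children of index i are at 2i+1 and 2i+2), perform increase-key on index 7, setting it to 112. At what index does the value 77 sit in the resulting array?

7

set index 7 from 60 to 112 → [97, 85, 44, 77, 73, 7, 6, 112, 71, 28, 10]
112 > parent 77 at index 3, swap → [97, 85, 44, 112, 73, 7, 6, 77, 71, 28, 10]
112 > parent 85 at index 1, swap → [97, 112, 44, 85, 73, 7, 6, 77, 71, 28, 10]
112 > parent 97 at index 0, swap → [112, 97, 44, 85, 73, 7, 6, 77, 71, 28, 10]
resulting array: [112, 97, 44, 85, 73, 7, 6, 77, 71, 28, 10]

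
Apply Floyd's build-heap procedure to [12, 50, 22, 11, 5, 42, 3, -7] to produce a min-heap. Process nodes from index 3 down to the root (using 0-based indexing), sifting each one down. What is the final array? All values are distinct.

sift down from index 3:
  11 vs only child -7 at index 7, swap → [12, 50, 22, -7, 5, 42, 3, 11]
sift down from index 2:
  22 vs smaller child 3 at index 6, swap → [12, 50, 3, -7, 5, 42, 22, 11]
sift down from index 1:
  50 vs smaller child -7 at index 3, swap → [12, -7, 3, 50, 5, 42, 22, 11]
  50 vs only child 11 at index 7, swap → [12, -7, 3, 11, 5, 42, 22, 50]
sift down from index 0:
  12 vs smaller child -7 at index 1, swap → [-7, 12, 3, 11, 5, 42, 22, 50]
  12 vs smaller child 5 at index 4, swap → [-7, 5, 3, 11, 12, 42, 22, 50]

[-7, 5, 3, 11, 12, 42, 22, 50]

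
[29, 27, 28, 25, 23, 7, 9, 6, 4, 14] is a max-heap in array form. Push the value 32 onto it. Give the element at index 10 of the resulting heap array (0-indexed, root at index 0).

23

append 32 at index 10 → [29, 27, 28, 25, 23, 7, 9, 6, 4, 14, 32]
32 > parent 23 at index 4, swap → [29, 27, 28, 25, 32, 7, 9, 6, 4, 14, 23]
32 > parent 27 at index 1, swap → [29, 32, 28, 25, 27, 7, 9, 6, 4, 14, 23]
32 > parent 29 at index 0, swap → [32, 29, 28, 25, 27, 7, 9, 6, 4, 14, 23]
resulting array: [32, 29, 28, 25, 27, 7, 9, 6, 4, 14, 23]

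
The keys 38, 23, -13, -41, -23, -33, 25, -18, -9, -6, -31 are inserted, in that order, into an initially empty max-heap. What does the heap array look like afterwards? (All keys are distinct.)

[38, 23, 25, -9, -6, -33, -13, -41, -18, -23, -31]

Insert 38:
  append 38 at index 0 → [38] (no swap needed)
Insert 23:
  append 23 at index 1 → [38, 23] (no swap needed)
Insert -13:
  append -13 at index 2 → [38, 23, -13] (no swap needed)
Insert -41:
  append -41 at index 3 → [38, 23, -13, -41] (no swap needed)
Insert -23:
  append -23 at index 4 → [38, 23, -13, -41, -23] (no swap needed)
Insert -33:
  append -33 at index 5 → [38, 23, -13, -41, -23, -33] (no swap needed)
Insert 25:
  append 25 at index 6 → [38, 23, -13, -41, -23, -33, 25]
  25 > parent -13 at index 2, swap → [38, 23, 25, -41, -23, -33, -13]
Insert -18:
  append -18 at index 7 → [38, 23, 25, -41, -23, -33, -13, -18]
  -18 > parent -41 at index 3, swap → [38, 23, 25, -18, -23, -33, -13, -41]
Insert -9:
  append -9 at index 8 → [38, 23, 25, -18, -23, -33, -13, -41, -9]
  -9 > parent -18 at index 3, swap → [38, 23, 25, -9, -23, -33, -13, -41, -18]
Insert -6:
  append -6 at index 9 → [38, 23, 25, -9, -23, -33, -13, -41, -18, -6]
  -6 > parent -23 at index 4, swap → [38, 23, 25, -9, -6, -33, -13, -41, -18, -23]
Insert -31:
  append -31 at index 10 → [38, 23, 25, -9, -6, -33, -13, -41, -18, -23, -31] (no swap needed)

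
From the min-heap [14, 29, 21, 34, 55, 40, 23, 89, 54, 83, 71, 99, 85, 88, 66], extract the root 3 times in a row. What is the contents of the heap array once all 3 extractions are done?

[29, 34, 40, 54, 55, 85, 66, 89, 88, 83, 71, 99]

extract-min #1 returns 14:
  remove root 14; move last element 66 to root → [66, 29, 21, 34, 55, 40, 23, 89, 54, 83, 71, 99, 85, 88]
  66 vs smaller child 21 at index 2, swap → [21, 29, 66, 34, 55, 40, 23, 89, 54, 83, 71, 99, 85, 88]
  66 vs smaller child 23 at index 6, swap → [21, 29, 23, 34, 55, 40, 66, 89, 54, 83, 71, 99, 85, 88]
extract-min #2 returns 21:
  remove root 21; move last element 88 to root → [88, 29, 23, 34, 55, 40, 66, 89, 54, 83, 71, 99, 85]
  88 vs smaller child 23 at index 2, swap → [23, 29, 88, 34, 55, 40, 66, 89, 54, 83, 71, 99, 85]
  88 vs smaller child 40 at index 5, swap → [23, 29, 40, 34, 55, 88, 66, 89, 54, 83, 71, 99, 85]
  88 vs smaller child 85 at index 12, swap → [23, 29, 40, 34, 55, 85, 66, 89, 54, 83, 71, 99, 88]
extract-min #3 returns 23:
  remove root 23; move last element 88 to root → [88, 29, 40, 34, 55, 85, 66, 89, 54, 83, 71, 99]
  88 vs smaller child 29 at index 1, swap → [29, 88, 40, 34, 55, 85, 66, 89, 54, 83, 71, 99]
  88 vs smaller child 34 at index 3, swap → [29, 34, 40, 88, 55, 85, 66, 89, 54, 83, 71, 99]
  88 vs smaller child 54 at index 8, swap → [29, 34, 40, 54, 55, 85, 66, 89, 88, 83, 71, 99]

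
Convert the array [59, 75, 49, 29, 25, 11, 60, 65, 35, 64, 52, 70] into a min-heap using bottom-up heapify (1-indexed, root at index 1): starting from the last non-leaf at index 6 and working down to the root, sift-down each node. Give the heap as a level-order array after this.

sift down from index 6: already satisfies heap property
sift down from index 5: already satisfies heap property
sift down from index 4: already satisfies heap property
sift down from index 3:
  49 vs smaller child 11 at index 6, swap → [59, 75, 11, 29, 25, 49, 60, 65, 35, 64, 52, 70]
sift down from index 2:
  75 vs smaller child 25 at index 5, swap → [59, 25, 11, 29, 75, 49, 60, 65, 35, 64, 52, 70]
  75 vs smaller child 52 at index 11, swap → [59, 25, 11, 29, 52, 49, 60, 65, 35, 64, 75, 70]
sift down from index 1:
  59 vs smaller child 11 at index 3, swap → [11, 25, 59, 29, 52, 49, 60, 65, 35, 64, 75, 70]
  59 vs smaller child 49 at index 6, swap → [11, 25, 49, 29, 52, 59, 60, 65, 35, 64, 75, 70]

[11, 25, 49, 29, 52, 59, 60, 65, 35, 64, 75, 70]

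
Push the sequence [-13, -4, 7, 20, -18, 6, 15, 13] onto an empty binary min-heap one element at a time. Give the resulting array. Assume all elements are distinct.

Insert -13:
  append -13 at index 0 → [-13] (no swap needed)
Insert -4:
  append -4 at index 1 → [-13, -4] (no swap needed)
Insert 7:
  append 7 at index 2 → [-13, -4, 7] (no swap needed)
Insert 20:
  append 20 at index 3 → [-13, -4, 7, 20] (no swap needed)
Insert -18:
  append -18 at index 4 → [-13, -4, 7, 20, -18]
  -18 < parent -4 at index 1, swap → [-13, -18, 7, 20, -4]
  -18 < parent -13 at index 0, swap → [-18, -13, 7, 20, -4]
Insert 6:
  append 6 at index 5 → [-18, -13, 7, 20, -4, 6]
  6 < parent 7 at index 2, swap → [-18, -13, 6, 20, -4, 7]
Insert 15:
  append 15 at index 6 → [-18, -13, 6, 20, -4, 7, 15] (no swap needed)
Insert 13:
  append 13 at index 7 → [-18, -13, 6, 20, -4, 7, 15, 13]
  13 < parent 20 at index 3, swap → [-18, -13, 6, 13, -4, 7, 15, 20]

[-18, -13, 6, 13, -4, 7, 15, 20]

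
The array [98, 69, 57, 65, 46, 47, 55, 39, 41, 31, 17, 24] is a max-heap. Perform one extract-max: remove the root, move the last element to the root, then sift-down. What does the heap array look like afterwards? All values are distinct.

[69, 65, 57, 41, 46, 47, 55, 39, 24, 31, 17]

remove root 98; move last element 24 to root → [24, 69, 57, 65, 46, 47, 55, 39, 41, 31, 17]
24 vs larger child 69 at index 1, swap → [69, 24, 57, 65, 46, 47, 55, 39, 41, 31, 17]
24 vs larger child 65 at index 3, swap → [69, 65, 57, 24, 46, 47, 55, 39, 41, 31, 17]
24 vs larger child 41 at index 8, swap → [69, 65, 57, 41, 46, 47, 55, 39, 24, 31, 17]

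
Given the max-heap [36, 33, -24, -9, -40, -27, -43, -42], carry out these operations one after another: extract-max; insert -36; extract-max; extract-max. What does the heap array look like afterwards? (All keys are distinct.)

[-24, -36, -27, -42, -40, -43]

extract-max → returns 36:
  remove root 36; move last element -42 to root → [-42, 33, -24, -9, -40, -27, -43]
  -42 vs larger child 33 at index 1, swap → [33, -42, -24, -9, -40, -27, -43]
  -42 vs larger child -9 at index 3, swap → [33, -9, -24, -42, -40, -27, -43]
insert -36:
  append -36 at index 7 → [33, -9, -24, -42, -40, -27, -43, -36]
  -36 > parent -42 at index 3, swap → [33, -9, -24, -36, -40, -27, -43, -42]
extract-max → returns 33:
  remove root 33; move last element -42 to root → [-42, -9, -24, -36, -40, -27, -43]
  -42 vs larger child -9 at index 1, swap → [-9, -42, -24, -36, -40, -27, -43]
  -42 vs larger child -36 at index 3, swap → [-9, -36, -24, -42, -40, -27, -43]
extract-max → returns -9:
  remove root -9; move last element -43 to root → [-43, -36, -24, -42, -40, -27]
  -43 vs larger child -24 at index 2, swap → [-24, -36, -43, -42, -40, -27]
  -43 vs only child -27 at index 5, swap → [-24, -36, -27, -42, -40, -43]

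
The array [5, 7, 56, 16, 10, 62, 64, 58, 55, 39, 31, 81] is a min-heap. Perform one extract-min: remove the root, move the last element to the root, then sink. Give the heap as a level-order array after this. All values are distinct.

remove root 5; move last element 81 to root → [81, 7, 56, 16, 10, 62, 64, 58, 55, 39, 31]
81 vs smaller child 7 at index 1, swap → [7, 81, 56, 16, 10, 62, 64, 58, 55, 39, 31]
81 vs smaller child 10 at index 4, swap → [7, 10, 56, 16, 81, 62, 64, 58, 55, 39, 31]
81 vs smaller child 31 at index 10, swap → [7, 10, 56, 16, 31, 62, 64, 58, 55, 39, 81]

[7, 10, 56, 16, 31, 62, 64, 58, 55, 39, 81]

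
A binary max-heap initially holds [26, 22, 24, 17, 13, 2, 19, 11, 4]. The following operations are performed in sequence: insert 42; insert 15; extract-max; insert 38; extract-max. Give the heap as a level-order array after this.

[26, 22, 24, 17, 15, 2, 19, 11, 4, 13]

insert 42:
  append 42 at index 9 → [26, 22, 24, 17, 13, 2, 19, 11, 4, 42]
  42 > parent 13 at index 4, swap → [26, 22, 24, 17, 42, 2, 19, 11, 4, 13]
  42 > parent 22 at index 1, swap → [26, 42, 24, 17, 22, 2, 19, 11, 4, 13]
  42 > parent 26 at index 0, swap → [42, 26, 24, 17, 22, 2, 19, 11, 4, 13]
insert 15:
  append 15 at index 10 → [42, 26, 24, 17, 22, 2, 19, 11, 4, 13, 15] (no swap needed)
extract-max → returns 42:
  remove root 42; move last element 15 to root → [15, 26, 24, 17, 22, 2, 19, 11, 4, 13]
  15 vs larger child 26 at index 1, swap → [26, 15, 24, 17, 22, 2, 19, 11, 4, 13]
  15 vs larger child 22 at index 4, swap → [26, 22, 24, 17, 15, 2, 19, 11, 4, 13]
insert 38:
  append 38 at index 10 → [26, 22, 24, 17, 15, 2, 19, 11, 4, 13, 38]
  38 > parent 15 at index 4, swap → [26, 22, 24, 17, 38, 2, 19, 11, 4, 13, 15]
  38 > parent 22 at index 1, swap → [26, 38, 24, 17, 22, 2, 19, 11, 4, 13, 15]
  38 > parent 26 at index 0, swap → [38, 26, 24, 17, 22, 2, 19, 11, 4, 13, 15]
extract-max → returns 38:
  remove root 38; move last element 15 to root → [15, 26, 24, 17, 22, 2, 19, 11, 4, 13]
  15 vs larger child 26 at index 1, swap → [26, 15, 24, 17, 22, 2, 19, 11, 4, 13]
  15 vs larger child 22 at index 4, swap → [26, 22, 24, 17, 15, 2, 19, 11, 4, 13]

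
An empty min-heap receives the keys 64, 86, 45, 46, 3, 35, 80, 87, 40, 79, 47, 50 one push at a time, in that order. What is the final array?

[3, 40, 35, 45, 46, 50, 80, 87, 86, 79, 47, 64]

Insert 64:
  append 64 at index 0 → [64] (no swap needed)
Insert 86:
  append 86 at index 1 → [64, 86] (no swap needed)
Insert 45:
  append 45 at index 2 → [64, 86, 45]
  45 < parent 64 at index 0, swap → [45, 86, 64]
Insert 46:
  append 46 at index 3 → [45, 86, 64, 46]
  46 < parent 86 at index 1, swap → [45, 46, 64, 86]
Insert 3:
  append 3 at index 4 → [45, 46, 64, 86, 3]
  3 < parent 46 at index 1, swap → [45, 3, 64, 86, 46]
  3 < parent 45 at index 0, swap → [3, 45, 64, 86, 46]
Insert 35:
  append 35 at index 5 → [3, 45, 64, 86, 46, 35]
  35 < parent 64 at index 2, swap → [3, 45, 35, 86, 46, 64]
Insert 80:
  append 80 at index 6 → [3, 45, 35, 86, 46, 64, 80] (no swap needed)
Insert 87:
  append 87 at index 7 → [3, 45, 35, 86, 46, 64, 80, 87] (no swap needed)
Insert 40:
  append 40 at index 8 → [3, 45, 35, 86, 46, 64, 80, 87, 40]
  40 < parent 86 at index 3, swap → [3, 45, 35, 40, 46, 64, 80, 87, 86]
  40 < parent 45 at index 1, swap → [3, 40, 35, 45, 46, 64, 80, 87, 86]
Insert 79:
  append 79 at index 9 → [3, 40, 35, 45, 46, 64, 80, 87, 86, 79] (no swap needed)
Insert 47:
  append 47 at index 10 → [3, 40, 35, 45, 46, 64, 80, 87, 86, 79, 47] (no swap needed)
Insert 50:
  append 50 at index 11 → [3, 40, 35, 45, 46, 64, 80, 87, 86, 79, 47, 50]
  50 < parent 64 at index 5, swap → [3, 40, 35, 45, 46, 50, 80, 87, 86, 79, 47, 64]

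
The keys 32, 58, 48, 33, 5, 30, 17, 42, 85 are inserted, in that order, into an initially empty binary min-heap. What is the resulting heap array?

Insert 32:
  append 32 at index 0 → [32] (no swap needed)
Insert 58:
  append 58 at index 1 → [32, 58] (no swap needed)
Insert 48:
  append 48 at index 2 → [32, 58, 48] (no swap needed)
Insert 33:
  append 33 at index 3 → [32, 58, 48, 33]
  33 < parent 58 at index 1, swap → [32, 33, 48, 58]
Insert 5:
  append 5 at index 4 → [32, 33, 48, 58, 5]
  5 < parent 33 at index 1, swap → [32, 5, 48, 58, 33]
  5 < parent 32 at index 0, swap → [5, 32, 48, 58, 33]
Insert 30:
  append 30 at index 5 → [5, 32, 48, 58, 33, 30]
  30 < parent 48 at index 2, swap → [5, 32, 30, 58, 33, 48]
Insert 17:
  append 17 at index 6 → [5, 32, 30, 58, 33, 48, 17]
  17 < parent 30 at index 2, swap → [5, 32, 17, 58, 33, 48, 30]
Insert 42:
  append 42 at index 7 → [5, 32, 17, 58, 33, 48, 30, 42]
  42 < parent 58 at index 3, swap → [5, 32, 17, 42, 33, 48, 30, 58]
Insert 85:
  append 85 at index 8 → [5, 32, 17, 42, 33, 48, 30, 58, 85] (no swap needed)

[5, 32, 17, 42, 33, 48, 30, 58, 85]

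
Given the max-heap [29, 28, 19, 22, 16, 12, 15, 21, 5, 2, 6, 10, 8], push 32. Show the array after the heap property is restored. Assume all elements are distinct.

append 32 at index 13 → [29, 28, 19, 22, 16, 12, 15, 21, 5, 2, 6, 10, 8, 32]
32 > parent 15 at index 6, swap → [29, 28, 19, 22, 16, 12, 32, 21, 5, 2, 6, 10, 8, 15]
32 > parent 19 at index 2, swap → [29, 28, 32, 22, 16, 12, 19, 21, 5, 2, 6, 10, 8, 15]
32 > parent 29 at index 0, swap → [32, 28, 29, 22, 16, 12, 19, 21, 5, 2, 6, 10, 8, 15]

[32, 28, 29, 22, 16, 12, 19, 21, 5, 2, 6, 10, 8, 15]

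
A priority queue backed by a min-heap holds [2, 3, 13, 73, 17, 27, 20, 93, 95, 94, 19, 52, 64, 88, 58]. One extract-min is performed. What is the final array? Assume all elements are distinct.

remove root 2; move last element 58 to root → [58, 3, 13, 73, 17, 27, 20, 93, 95, 94, 19, 52, 64, 88]
58 vs smaller child 3 at index 1, swap → [3, 58, 13, 73, 17, 27, 20, 93, 95, 94, 19, 52, 64, 88]
58 vs smaller child 17 at index 4, swap → [3, 17, 13, 73, 58, 27, 20, 93, 95, 94, 19, 52, 64, 88]
58 vs smaller child 19 at index 10, swap → [3, 17, 13, 73, 19, 27, 20, 93, 95, 94, 58, 52, 64, 88]

[3, 17, 13, 73, 19, 27, 20, 93, 95, 94, 58, 52, 64, 88]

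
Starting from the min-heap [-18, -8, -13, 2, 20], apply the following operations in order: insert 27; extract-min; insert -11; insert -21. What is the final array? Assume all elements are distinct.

insert 27:
  append 27 at index 5 → [-18, -8, -13, 2, 20, 27] (no swap needed)
extract-min → returns -18:
  remove root -18; move last element 27 to root → [27, -8, -13, 2, 20]
  27 vs smaller child -13 at index 2, swap → [-13, -8, 27, 2, 20]
insert -11:
  append -11 at index 5 → [-13, -8, 27, 2, 20, -11]
  -11 < parent 27 at index 2, swap → [-13, -8, -11, 2, 20, 27]
insert -21:
  append -21 at index 6 → [-13, -8, -11, 2, 20, 27, -21]
  -21 < parent -11 at index 2, swap → [-13, -8, -21, 2, 20, 27, -11]
  -21 < parent -13 at index 0, swap → [-21, -8, -13, 2, 20, 27, -11]

[-21, -8, -13, 2, 20, 27, -11]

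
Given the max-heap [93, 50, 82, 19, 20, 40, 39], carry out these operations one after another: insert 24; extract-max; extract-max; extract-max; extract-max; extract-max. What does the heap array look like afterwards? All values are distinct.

insert 24:
  append 24 at index 7 → [93, 50, 82, 19, 20, 40, 39, 24]
  24 > parent 19 at index 3, swap → [93, 50, 82, 24, 20, 40, 39, 19]
extract-max → returns 93:
  remove root 93; move last element 19 to root → [19, 50, 82, 24, 20, 40, 39]
  19 vs larger child 82 at index 2, swap → [82, 50, 19, 24, 20, 40, 39]
  19 vs larger child 40 at index 5, swap → [82, 50, 40, 24, 20, 19, 39]
extract-max → returns 82:
  remove root 82; move last element 39 to root → [39, 50, 40, 24, 20, 19]
  39 vs larger child 50 at index 1, swap → [50, 39, 40, 24, 20, 19]
extract-max → returns 50:
  remove root 50; move last element 19 to root → [19, 39, 40, 24, 20]
  19 vs larger child 40 at index 2, swap → [40, 39, 19, 24, 20]
extract-max → returns 40:
  remove root 40; move last element 20 to root → [20, 39, 19, 24]
  20 vs larger child 39 at index 1, swap → [39, 20, 19, 24]
  20 vs only child 24 at index 3, swap → [39, 24, 19, 20]
extract-max → returns 39:
  remove root 39; move last element 20 to root → [20, 24, 19]
  20 vs larger child 24 at index 1, swap → [24, 20, 19]

[24, 20, 19]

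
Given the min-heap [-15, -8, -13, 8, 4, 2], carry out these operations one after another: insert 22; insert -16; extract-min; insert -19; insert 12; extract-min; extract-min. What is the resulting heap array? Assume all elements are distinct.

[-13, -8, 2, 8, 4, 12, 22]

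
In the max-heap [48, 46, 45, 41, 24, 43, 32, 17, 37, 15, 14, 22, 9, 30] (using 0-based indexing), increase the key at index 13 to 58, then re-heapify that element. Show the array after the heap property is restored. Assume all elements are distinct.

[58, 46, 48, 41, 24, 43, 45, 17, 37, 15, 14, 22, 9, 32]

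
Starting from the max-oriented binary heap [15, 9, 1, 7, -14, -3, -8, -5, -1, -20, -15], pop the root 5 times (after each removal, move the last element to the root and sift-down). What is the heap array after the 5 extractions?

[-3, -5, -8, -20, -14, -15]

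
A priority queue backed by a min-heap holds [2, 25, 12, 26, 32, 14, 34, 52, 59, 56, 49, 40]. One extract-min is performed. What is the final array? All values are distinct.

[12, 25, 14, 26, 32, 40, 34, 52, 59, 56, 49]

remove root 2; move last element 40 to root → [40, 25, 12, 26, 32, 14, 34, 52, 59, 56, 49]
40 vs smaller child 12 at index 2, swap → [12, 25, 40, 26, 32, 14, 34, 52, 59, 56, 49]
40 vs smaller child 14 at index 5, swap → [12, 25, 14, 26, 32, 40, 34, 52, 59, 56, 49]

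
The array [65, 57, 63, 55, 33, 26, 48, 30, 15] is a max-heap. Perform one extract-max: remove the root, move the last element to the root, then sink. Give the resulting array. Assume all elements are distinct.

[63, 57, 48, 55, 33, 26, 15, 30]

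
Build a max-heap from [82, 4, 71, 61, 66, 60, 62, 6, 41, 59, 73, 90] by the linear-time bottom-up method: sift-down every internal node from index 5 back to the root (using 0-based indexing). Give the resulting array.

[90, 73, 82, 61, 66, 71, 62, 6, 41, 59, 4, 60]

sift down from index 5:
  60 vs only child 90 at index 11, swap → [82, 4, 71, 61, 66, 90, 62, 6, 41, 59, 73, 60]
sift down from index 4:
  66 vs larger child 73 at index 10, swap → [82, 4, 71, 61, 73, 90, 62, 6, 41, 59, 66, 60]
sift down from index 3: already satisfies heap property
sift down from index 2:
  71 vs larger child 90 at index 5, swap → [82, 4, 90, 61, 73, 71, 62, 6, 41, 59, 66, 60]
sift down from index 1:
  4 vs larger child 73 at index 4, swap → [82, 73, 90, 61, 4, 71, 62, 6, 41, 59, 66, 60]
  4 vs larger child 66 at index 10, swap → [82, 73, 90, 61, 66, 71, 62, 6, 41, 59, 4, 60]
sift down from index 0:
  82 vs larger child 90 at index 2, swap → [90, 73, 82, 61, 66, 71, 62, 6, 41, 59, 4, 60]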